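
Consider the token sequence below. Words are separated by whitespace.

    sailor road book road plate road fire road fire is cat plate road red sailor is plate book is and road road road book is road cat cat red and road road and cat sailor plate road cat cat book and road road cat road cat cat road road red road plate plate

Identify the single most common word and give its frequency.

"road", 18 times

Unigram frequencies (highest first):
  road: 18
  cat: 9
  plate: 6
  book: 4
  is: 4
  and: 4
  … (3 more, each ≤ 3)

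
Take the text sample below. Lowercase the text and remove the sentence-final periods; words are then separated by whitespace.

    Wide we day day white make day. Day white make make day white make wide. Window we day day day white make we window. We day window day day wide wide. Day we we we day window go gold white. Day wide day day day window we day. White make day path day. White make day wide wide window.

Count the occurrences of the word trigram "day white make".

Scanning the 57 overlapping trigram windows for "day white make":
  position 4–6: day white make
  position 8–10: day white make
  position 12–14: day white make
  position 20–22: day white make
  position 48–50: day white make
  position 53–55: day white make

6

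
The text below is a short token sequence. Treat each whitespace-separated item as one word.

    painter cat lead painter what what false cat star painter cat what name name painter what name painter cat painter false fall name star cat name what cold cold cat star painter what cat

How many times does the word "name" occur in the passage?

Scanning the 34 tokens for "name":
  position 13: name
  position 14: name
  position 17: name
  position 23: name
  position 26: name

5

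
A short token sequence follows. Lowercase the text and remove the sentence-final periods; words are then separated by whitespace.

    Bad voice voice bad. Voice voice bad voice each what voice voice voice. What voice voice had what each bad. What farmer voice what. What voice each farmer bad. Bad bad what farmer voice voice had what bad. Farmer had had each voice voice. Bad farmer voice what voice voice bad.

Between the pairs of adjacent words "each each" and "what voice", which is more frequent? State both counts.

"what voice" (4 vs 0)

"each each": 0 occurrences
"what voice": 4 occurrences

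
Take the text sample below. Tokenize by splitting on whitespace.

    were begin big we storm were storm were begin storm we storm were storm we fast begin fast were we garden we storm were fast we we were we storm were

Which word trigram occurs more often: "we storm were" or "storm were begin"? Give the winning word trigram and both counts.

"we storm were": 4 occurrences
"storm were begin": 1 occurrence

"we storm were" (4 vs 1)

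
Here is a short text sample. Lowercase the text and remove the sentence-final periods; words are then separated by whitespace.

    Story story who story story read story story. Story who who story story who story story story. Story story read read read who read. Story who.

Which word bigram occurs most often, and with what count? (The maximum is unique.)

Bigram frequencies (highest first):
  story story: 9
  story who: 4
  who story: 3
  story read: 2
  read story: 2
  read read: 2
  … (3 more, each ≤ 1)

"story story", 9 times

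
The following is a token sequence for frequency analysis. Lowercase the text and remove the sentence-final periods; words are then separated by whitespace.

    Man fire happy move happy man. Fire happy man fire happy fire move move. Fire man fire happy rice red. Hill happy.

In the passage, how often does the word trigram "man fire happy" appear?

Scanning the 20 overlapping trigram windows for "man fire happy":
  position 1–3: man fire happy
  position 6–8: man fire happy
  position 9–11: man fire happy
  position 16–18: man fire happy

4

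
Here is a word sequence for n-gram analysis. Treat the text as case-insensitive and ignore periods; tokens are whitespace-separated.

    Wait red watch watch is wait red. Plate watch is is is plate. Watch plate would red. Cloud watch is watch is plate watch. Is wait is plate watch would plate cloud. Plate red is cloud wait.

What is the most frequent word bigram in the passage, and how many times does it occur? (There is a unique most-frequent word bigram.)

Bigram frequencies (highest first):
  watch is: 5
  plate watch: 4
  is plate: 3
  wait red: 2
  is wait: 2
  is is: 2
  … (18 more, each ≤ 1)

"watch is", 5 times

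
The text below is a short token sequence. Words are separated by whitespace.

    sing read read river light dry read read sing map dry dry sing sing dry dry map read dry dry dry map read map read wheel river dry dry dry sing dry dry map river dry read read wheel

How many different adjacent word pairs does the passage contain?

21

39 tokens → 38 bigram windows in total.
Repeated bigrams (each contributes count−1 duplicates):
  dry dry: 7
  dry map: 3
  map read: 3
  read read: 3
  dry read: 2
  dry sing: 2
  read wheel: 2
  river dry: 2
  … (1 more repeated)
17 duplicate windows → 38 − 17 = 21 distinct.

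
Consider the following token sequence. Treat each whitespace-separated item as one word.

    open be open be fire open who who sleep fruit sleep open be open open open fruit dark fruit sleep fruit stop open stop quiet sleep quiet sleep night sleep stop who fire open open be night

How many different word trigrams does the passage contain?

34

37 tokens → 35 trigram windows in total.
Repeated trigrams (each contributes count−1 duplicates):
  open be open: 2
1 duplicate windows → 35 − 1 = 34 distinct.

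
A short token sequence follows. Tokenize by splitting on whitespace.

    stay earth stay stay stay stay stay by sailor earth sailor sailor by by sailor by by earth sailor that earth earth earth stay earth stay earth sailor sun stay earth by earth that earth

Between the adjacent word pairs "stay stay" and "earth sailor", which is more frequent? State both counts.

"stay stay": 4 occurrences
"earth sailor": 3 occurrences

"stay stay" (4 vs 3)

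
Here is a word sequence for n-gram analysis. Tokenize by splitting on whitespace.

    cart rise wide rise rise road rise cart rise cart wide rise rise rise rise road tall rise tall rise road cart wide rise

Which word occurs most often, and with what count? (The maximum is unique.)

Unigram frequencies (highest first):
  rise: 12
  cart: 4
  wide: 3
  road: 3
  tall: 2

"rise", 12 times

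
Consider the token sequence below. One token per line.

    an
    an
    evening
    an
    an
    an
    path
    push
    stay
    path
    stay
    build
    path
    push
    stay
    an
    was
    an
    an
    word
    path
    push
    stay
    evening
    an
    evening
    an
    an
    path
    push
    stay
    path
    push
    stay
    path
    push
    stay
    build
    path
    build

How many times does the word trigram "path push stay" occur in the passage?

6

Scanning the 38 overlapping trigram windows for "path push stay":
  position 7–9: path push stay
  position 13–15: path push stay
  position 21–23: path push stay
  position 29–31: path push stay
  position 32–34: path push stay
  position 35–37: path push stay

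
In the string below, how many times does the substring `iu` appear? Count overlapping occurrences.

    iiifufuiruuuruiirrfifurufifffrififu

Sliding a length-2 window over the 35 characters (34 positions):
  (no match at any position)

0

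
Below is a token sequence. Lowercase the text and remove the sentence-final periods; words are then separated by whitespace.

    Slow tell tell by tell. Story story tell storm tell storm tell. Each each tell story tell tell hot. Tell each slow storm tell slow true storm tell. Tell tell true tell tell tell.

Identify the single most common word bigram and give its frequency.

"tell tell", 6 times

Bigram frequencies (highest first):
  tell tell: 6
  storm tell: 4
  tell story: 2
  story tell: 2
  tell storm: 2
  tell each: 2
  … (15 more, each ≤ 1)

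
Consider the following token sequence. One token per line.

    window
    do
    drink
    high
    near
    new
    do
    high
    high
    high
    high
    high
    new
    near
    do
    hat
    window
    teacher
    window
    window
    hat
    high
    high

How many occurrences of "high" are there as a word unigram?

8

Scanning the 23 tokens for "high":
  position 4: high
  position 8: high
  position 9: high
  position 10: high
  position 11: high
  position 12: high
  position 22: high
  position 23: high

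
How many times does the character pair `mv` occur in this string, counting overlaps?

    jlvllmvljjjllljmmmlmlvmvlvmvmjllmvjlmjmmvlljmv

Sliding a length-2 window over the 46 characters (45 positions):
  position 6–7: mv
  position 23–24: mv
  position 27–28: mv
  position 33–34: mv
  position 40–41: mv
  position 45–46: mv

6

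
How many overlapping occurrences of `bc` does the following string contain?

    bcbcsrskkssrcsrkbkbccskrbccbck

5

Sliding a length-2 window over the 30 characters (29 positions):
  position 1–2: bc
  position 3–4: bc
  position 19–20: bc
  position 25–26: bc
  position 28–29: bc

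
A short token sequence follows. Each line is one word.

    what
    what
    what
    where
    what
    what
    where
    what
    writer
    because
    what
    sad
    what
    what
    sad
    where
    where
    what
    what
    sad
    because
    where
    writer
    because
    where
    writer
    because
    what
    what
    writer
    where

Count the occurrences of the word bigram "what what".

Scanning the 30 overlapping bigram windows for "what what":
  position 1–2: what what
  position 2–3: what what
  position 5–6: what what
  position 13–14: what what
  position 18–19: what what
  position 28–29: what what

6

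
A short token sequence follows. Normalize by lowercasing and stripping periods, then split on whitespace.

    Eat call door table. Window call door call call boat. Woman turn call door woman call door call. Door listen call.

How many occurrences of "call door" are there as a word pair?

5

Scanning the 20 overlapping bigram windows for "call door":
  position 2–3: call door
  position 6–7: call door
  position 13–14: call door
  position 16–17: call door
  position 18–19: call door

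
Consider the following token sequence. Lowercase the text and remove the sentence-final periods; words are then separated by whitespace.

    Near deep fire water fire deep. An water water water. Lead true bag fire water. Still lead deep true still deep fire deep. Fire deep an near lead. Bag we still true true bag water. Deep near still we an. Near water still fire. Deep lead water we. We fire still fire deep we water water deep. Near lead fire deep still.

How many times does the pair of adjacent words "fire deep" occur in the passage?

6

Scanning the 61 overlapping bigram windows for "fire deep":
  position 5–6: fire deep
  position 22–23: fire deep
  position 24–25: fire deep
  position 44–45: fire deep
  position 52–53: fire deep
  position 60–61: fire deep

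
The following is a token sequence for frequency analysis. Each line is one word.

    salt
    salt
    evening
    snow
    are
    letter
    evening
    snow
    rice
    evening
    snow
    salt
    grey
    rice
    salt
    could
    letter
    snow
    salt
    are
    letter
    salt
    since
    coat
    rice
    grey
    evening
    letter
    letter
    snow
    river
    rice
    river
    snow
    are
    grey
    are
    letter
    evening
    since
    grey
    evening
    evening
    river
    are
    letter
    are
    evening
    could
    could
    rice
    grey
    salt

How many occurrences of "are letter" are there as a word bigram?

4

Scanning the 52 overlapping bigram windows for "are letter":
  position 5–6: are letter
  position 20–21: are letter
  position 37–38: are letter
  position 45–46: are letter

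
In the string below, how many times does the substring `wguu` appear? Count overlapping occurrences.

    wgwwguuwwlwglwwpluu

1

Sliding a length-4 window over the 19 characters (16 positions):
  position 4–7: wguu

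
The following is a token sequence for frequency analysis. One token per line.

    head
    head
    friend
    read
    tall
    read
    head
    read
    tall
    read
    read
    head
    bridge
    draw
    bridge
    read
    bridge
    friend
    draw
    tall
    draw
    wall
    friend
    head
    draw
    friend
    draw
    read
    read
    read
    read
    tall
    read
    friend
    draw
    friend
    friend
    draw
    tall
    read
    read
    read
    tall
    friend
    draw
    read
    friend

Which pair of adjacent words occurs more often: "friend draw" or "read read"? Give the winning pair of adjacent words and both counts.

"read read" (6 vs 5)

"friend draw": 5 occurrences
"read read": 6 occurrences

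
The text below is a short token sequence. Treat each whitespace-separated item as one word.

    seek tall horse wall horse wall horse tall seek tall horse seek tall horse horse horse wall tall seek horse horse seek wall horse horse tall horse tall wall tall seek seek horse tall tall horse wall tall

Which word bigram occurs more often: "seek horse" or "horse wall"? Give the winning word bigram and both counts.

"horse wall" (4 vs 2)

"seek horse": 2 occurrences
"horse wall": 4 occurrences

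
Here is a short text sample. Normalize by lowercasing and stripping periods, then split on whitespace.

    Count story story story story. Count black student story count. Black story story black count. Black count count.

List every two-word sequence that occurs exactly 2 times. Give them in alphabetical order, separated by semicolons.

Bigram counts meeting the condition (exactly 2 times):
  black count: 2
  story count: 2

black count; story count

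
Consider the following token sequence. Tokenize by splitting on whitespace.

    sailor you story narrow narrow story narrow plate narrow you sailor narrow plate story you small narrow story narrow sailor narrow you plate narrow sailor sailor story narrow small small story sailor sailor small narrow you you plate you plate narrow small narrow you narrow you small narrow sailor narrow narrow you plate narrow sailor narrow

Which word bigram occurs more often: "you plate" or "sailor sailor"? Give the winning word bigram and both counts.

"you plate" (4 vs 2)

"you plate": 4 occurrences
"sailor sailor": 2 occurrences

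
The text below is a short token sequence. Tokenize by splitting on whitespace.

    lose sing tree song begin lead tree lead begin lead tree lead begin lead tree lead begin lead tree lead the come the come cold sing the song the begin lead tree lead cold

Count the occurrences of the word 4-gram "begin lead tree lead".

Scanning the 31 overlapping 4-gram windows for "begin lead tree lead":
  position 5–8: begin lead tree lead
  position 9–12: begin lead tree lead
  position 13–16: begin lead tree lead
  position 17–20: begin lead tree lead
  position 30–33: begin lead tree lead

5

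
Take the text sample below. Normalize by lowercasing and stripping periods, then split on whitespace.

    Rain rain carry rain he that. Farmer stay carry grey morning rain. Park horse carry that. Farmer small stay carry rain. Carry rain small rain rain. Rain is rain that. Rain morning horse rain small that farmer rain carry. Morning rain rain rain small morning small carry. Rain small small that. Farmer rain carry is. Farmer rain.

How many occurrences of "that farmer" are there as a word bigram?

Scanning the 56 overlapping bigram windows for "that farmer":
  position 6–7: that farmer
  position 16–17: that farmer
  position 36–37: that farmer
  position 51–52: that farmer

4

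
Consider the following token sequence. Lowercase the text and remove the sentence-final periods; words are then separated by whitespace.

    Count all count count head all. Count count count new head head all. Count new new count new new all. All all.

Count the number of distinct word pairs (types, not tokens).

12

22 tokens → 21 bigram windows in total.
Repeated bigrams (each contributes count−1 duplicates):
  all count: 3
  count count: 3
  count new: 3
  all all: 2
  head all: 2
  new new: 2
9 duplicate windows → 21 − 9 = 12 distinct.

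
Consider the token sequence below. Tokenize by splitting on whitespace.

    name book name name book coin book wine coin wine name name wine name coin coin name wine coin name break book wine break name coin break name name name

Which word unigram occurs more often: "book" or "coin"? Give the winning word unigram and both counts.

"book": 4 occurrences
"coin": 6 occurrences

"coin" (6 vs 4)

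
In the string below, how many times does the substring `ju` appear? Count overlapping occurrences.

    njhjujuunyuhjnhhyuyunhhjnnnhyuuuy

2

Sliding a length-2 window over the 33 characters (32 positions):
  position 4–5: ju
  position 6–7: ju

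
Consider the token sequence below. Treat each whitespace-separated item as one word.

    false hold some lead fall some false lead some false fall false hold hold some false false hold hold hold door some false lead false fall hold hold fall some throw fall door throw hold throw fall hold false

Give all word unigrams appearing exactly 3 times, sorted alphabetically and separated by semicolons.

lead; throw

Unigram counts meeting the condition (exactly 3 times):
  lead: 3
  throw: 3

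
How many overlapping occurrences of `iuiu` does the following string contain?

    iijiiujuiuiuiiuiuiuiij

3

Sliding a length-4 window over the 22 characters (19 positions):
  position 9–12: iuiu
  position 14–17: iuiu
  position 16–19: iuiu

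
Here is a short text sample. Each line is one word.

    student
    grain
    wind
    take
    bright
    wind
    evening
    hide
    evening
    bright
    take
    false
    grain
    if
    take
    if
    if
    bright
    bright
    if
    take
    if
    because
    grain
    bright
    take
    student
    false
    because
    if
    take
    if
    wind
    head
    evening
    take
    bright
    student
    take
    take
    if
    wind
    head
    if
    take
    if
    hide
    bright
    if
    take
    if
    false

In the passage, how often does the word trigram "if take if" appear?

5

Scanning the 50 overlapping trigram windows for "if take if":
  position 14–16: if take if
  position 20–22: if take if
  position 30–32: if take if
  position 44–46: if take if
  position 49–51: if take if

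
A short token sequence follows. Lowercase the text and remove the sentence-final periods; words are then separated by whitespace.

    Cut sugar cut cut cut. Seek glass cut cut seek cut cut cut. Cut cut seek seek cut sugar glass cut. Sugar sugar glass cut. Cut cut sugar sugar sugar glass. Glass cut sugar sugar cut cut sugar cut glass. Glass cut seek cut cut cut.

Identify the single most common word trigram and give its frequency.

"cut cut cut", 6 times

Trigram frequencies (highest first):
  cut cut cut: 6
  cut cut seek: 3
  cut sugar sugar: 3
  cut sugar cut: 2
  sugar cut cut: 2
  glass cut cut: 2
  … (19 more, each ≤ 2)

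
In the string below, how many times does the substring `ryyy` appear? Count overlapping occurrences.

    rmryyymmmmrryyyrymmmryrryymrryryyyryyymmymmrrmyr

Sliding a length-4 window over the 48 characters (45 positions):
  position 3–6: ryyy
  position 12–15: ryyy
  position 31–34: ryyy
  position 35–38: ryyy

4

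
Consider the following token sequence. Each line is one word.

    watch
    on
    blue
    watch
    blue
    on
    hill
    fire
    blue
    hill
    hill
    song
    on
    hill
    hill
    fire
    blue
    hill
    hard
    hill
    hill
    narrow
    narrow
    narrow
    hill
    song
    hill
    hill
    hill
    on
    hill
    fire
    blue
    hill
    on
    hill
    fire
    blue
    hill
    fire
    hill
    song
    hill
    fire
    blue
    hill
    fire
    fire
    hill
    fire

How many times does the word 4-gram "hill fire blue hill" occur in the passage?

Scanning the 47 overlapping 4-gram windows for "hill fire blue hill":
  position 7–10: hill fire blue hill
  position 15–18: hill fire blue hill
  position 31–34: hill fire blue hill
  position 36–39: hill fire blue hill
  position 43–46: hill fire blue hill

5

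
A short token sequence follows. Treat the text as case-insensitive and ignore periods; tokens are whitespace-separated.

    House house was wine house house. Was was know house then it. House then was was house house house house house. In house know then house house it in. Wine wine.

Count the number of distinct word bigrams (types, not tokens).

21

31 tokens → 30 bigram windows in total.
Repeated bigrams (each contributes count−1 duplicates):
  house house: 7
  house then: 2
  house was: 2
  was was: 2
9 duplicate windows → 30 − 9 = 21 distinct.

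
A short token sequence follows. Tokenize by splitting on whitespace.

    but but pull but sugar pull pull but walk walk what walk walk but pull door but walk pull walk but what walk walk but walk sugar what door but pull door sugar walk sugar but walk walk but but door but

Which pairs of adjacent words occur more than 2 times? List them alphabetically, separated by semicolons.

but pull; but walk; door but; walk but; walk walk

Bigram counts meeting the condition (more than 2 times):
  but pull: 3
  but walk: 4
  door but: 3
  walk but: 4
  walk walk: 4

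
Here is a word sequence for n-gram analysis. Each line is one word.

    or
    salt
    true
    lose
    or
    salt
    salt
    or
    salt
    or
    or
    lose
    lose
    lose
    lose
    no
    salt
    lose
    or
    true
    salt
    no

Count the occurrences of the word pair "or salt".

3

Scanning the 21 overlapping bigram windows for "or salt":
  position 1–2: or salt
  position 5–6: or salt
  position 8–9: or salt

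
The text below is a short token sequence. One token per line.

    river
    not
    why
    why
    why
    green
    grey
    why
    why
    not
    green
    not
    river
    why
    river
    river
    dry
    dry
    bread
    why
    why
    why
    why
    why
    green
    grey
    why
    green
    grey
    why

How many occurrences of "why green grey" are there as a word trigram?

3

Scanning the 28 overlapping trigram windows for "why green grey":
  position 5–7: why green grey
  position 24–26: why green grey
  position 27–29: why green grey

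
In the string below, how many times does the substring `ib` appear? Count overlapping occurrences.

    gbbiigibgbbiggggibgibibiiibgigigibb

Sliding a length-2 window over the 35 characters (34 positions):
  position 7–8: ib
  position 17–18: ib
  position 20–21: ib
  position 22–23: ib
  position 26–27: ib
  position 33–34: ib

6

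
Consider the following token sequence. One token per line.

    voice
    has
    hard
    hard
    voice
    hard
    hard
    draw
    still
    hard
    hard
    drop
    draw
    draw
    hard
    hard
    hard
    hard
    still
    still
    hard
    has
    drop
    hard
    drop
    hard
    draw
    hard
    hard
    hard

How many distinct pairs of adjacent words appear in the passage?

30 tokens → 29 bigram windows in total.
Repeated bigrams (each contributes count−1 duplicates):
  hard hard: 8
  draw hard: 2
  drop hard: 2
  hard draw: 2
  hard drop: 2
  still hard: 2
12 duplicate windows → 29 − 12 = 17 distinct.

17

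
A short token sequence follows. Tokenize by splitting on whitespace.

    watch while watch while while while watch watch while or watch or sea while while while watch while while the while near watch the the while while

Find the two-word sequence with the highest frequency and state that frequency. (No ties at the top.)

Bigram frequencies (highest first):
  while while: 6
  watch while: 4
  while watch: 3
  the while: 2
  watch watch: 1
  while or: 1
  … (9 more, each ≤ 1)

"while while", 6 times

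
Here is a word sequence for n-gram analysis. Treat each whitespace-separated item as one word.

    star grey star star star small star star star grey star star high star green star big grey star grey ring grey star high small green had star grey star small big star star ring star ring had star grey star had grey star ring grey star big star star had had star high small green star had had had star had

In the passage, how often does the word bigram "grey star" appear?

Scanning the 61 overlapping bigram windows for "grey star":
  position 2–3: grey star
  position 10–11: grey star
  position 18–19: grey star
  position 22–23: grey star
  position 29–30: grey star
  position 40–41: grey star
  position 43–44: grey star
  position 46–47: grey star

8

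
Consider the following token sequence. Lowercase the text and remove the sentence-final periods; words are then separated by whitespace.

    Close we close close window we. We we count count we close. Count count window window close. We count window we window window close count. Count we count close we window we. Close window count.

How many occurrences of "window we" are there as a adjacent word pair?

Scanning the 34 overlapping bigram windows for "window we":
  position 5–6: window we
  position 20–21: window we
  position 31–32: window we

3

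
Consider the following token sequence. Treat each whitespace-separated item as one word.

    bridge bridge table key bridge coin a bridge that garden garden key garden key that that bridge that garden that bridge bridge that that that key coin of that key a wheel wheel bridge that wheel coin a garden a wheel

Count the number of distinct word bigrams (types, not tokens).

28

41 tokens → 40 bigram windows in total.
Repeated bigrams (each contributes count−1 duplicates):
  bridge that: 4
  that that: 3
  a wheel: 2
  bridge bridge: 2
  coin a: 2
  garden key: 2
  that bridge: 2
  that garden: 2
  … (1 more repeated)
12 duplicate windows → 40 − 12 = 28 distinct.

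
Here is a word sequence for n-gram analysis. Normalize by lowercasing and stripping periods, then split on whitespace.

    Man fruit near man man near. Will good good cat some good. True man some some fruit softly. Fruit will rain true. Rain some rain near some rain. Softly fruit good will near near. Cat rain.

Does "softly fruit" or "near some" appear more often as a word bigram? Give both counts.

"softly fruit": 2 occurrences
"near some": 1 occurrence

"softly fruit" (2 vs 1)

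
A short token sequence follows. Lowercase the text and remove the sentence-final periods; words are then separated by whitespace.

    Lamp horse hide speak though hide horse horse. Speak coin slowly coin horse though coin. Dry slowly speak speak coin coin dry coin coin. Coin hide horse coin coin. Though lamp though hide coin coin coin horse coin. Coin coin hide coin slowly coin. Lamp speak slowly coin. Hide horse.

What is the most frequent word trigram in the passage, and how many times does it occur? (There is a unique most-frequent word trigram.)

Trigram frequencies (highest first):
  coin coin coin: 3
  coin slowly coin: 2
  coin coin hide: 2
  coin hide horse: 2
  horse coin coin: 2
  lamp horse hide: 1
  … (36 more, each ≤ 1)

"coin coin coin", 3 times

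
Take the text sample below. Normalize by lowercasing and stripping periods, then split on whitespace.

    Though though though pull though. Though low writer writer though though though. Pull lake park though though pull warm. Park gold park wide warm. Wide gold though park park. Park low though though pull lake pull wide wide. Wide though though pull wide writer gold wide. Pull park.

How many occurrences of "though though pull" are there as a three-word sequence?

5

Scanning the 46 overlapping trigram windows for "though though pull":
  position 2–4: though though pull
  position 11–13: though though pull
  position 16–18: though though pull
  position 32–34: though though pull
  position 40–42: though though pull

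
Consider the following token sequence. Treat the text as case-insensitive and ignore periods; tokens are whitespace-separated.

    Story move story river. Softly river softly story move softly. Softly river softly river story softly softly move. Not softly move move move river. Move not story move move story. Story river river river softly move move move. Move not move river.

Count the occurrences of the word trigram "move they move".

Scanning the 40 overlapping trigram windows for "move they move":
  (none found)

0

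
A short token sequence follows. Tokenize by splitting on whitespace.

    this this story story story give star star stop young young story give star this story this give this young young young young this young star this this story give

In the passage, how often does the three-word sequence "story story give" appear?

Scanning the 28 overlapping trigram windows for "story story give":
  position 4–6: story story give

1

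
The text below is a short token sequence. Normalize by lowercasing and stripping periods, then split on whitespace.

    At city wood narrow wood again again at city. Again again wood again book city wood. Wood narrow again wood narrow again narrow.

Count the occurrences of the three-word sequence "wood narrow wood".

1

Scanning the 21 overlapping trigram windows for "wood narrow wood":
  position 3–5: wood narrow wood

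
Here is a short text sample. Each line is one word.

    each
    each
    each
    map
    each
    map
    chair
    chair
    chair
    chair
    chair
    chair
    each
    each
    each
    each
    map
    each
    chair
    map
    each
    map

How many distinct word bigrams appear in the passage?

8

22 tokens → 21 bigram windows in total.
Repeated bigrams (each contributes count−1 duplicates):
  chair chair: 5
  each each: 5
  each map: 4
  map each: 3
13 duplicate windows → 21 − 13 = 8 distinct.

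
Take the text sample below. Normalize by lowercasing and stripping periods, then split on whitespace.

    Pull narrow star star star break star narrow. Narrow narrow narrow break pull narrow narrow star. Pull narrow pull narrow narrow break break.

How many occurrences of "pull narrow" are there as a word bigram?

4

Scanning the 22 overlapping bigram windows for "pull narrow":
  position 1–2: pull narrow
  position 13–14: pull narrow
  position 17–18: pull narrow
  position 19–20: pull narrow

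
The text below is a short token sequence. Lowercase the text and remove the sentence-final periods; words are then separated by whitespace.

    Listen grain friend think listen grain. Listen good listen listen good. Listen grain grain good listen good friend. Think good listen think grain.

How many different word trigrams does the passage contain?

23 tokens → 21 trigram windows in total.
Repeated trigrams (each contributes count−1 duplicates):
  listen good listen: 2
1 duplicate windows → 21 − 1 = 20 distinct.

20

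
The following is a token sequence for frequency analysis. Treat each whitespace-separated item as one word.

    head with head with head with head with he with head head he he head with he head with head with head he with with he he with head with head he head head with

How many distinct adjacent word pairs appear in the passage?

35 tokens → 34 bigram windows in total.
Repeated bigrams (each contributes count−1 duplicates):
  head with: 9
  with head: 8
  he head: 3
  he with: 3
  head he: 3
  with he: 3
  he he: 2
  head head: 2
25 duplicate windows → 34 − 25 = 9 distinct.

9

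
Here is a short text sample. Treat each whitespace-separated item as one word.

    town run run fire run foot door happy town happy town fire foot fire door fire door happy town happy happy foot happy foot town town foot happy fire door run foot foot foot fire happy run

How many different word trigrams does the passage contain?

33

37 tokens → 35 trigram windows in total.
Repeated trigrams (each contributes count−1 duplicates):
  door happy town: 2
  happy town happy: 2
2 duplicate windows → 35 − 2 = 33 distinct.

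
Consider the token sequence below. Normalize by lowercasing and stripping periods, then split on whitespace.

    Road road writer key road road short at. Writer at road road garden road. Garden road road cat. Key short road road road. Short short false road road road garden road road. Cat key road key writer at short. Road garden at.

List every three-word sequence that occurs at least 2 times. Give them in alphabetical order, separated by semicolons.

garden road road; road cat key; road garden road; road road cat; road road garden; road road road; road road short

Trigram counts meeting the condition (at least 2 times):
  garden road road: 2
  road cat key: 2
  road garden road: 3
  road road cat: 2
  road road garden: 2
  road road road: 2
  road road short: 2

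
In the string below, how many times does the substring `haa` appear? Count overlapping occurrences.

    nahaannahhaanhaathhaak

Sliding a length-3 window over the 22 characters (20 positions):
  position 3–5: haa
  position 10–12: haa
  position 14–16: haa
  position 19–21: haa

4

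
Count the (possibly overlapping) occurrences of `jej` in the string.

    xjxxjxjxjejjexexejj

1

Sliding a length-3 window over the 19 characters (17 positions):
  position 9–11: jej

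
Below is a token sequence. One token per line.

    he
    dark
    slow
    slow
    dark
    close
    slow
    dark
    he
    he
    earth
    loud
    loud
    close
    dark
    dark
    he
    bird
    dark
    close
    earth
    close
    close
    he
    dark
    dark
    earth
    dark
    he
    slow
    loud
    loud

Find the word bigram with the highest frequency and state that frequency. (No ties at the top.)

Bigram frequencies (highest first):
  dark he: 3
  he dark: 2
  slow dark: 2
  dark close: 2
  loud loud: 2
  dark dark: 2
  … (18 more, each ≤ 1)

"dark he", 3 times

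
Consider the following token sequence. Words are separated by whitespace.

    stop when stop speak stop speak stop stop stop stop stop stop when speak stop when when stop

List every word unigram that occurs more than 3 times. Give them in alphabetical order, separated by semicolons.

Unigram counts meeting the condition (more than 3 times):
  stop: 11
  when: 4

stop; when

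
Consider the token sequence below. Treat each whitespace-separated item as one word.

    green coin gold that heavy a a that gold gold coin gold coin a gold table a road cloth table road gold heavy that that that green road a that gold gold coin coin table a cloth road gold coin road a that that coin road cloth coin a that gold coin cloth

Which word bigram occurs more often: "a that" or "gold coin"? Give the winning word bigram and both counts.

"a that": 4 occurrences
"gold coin": 5 occurrences

"gold coin" (5 vs 4)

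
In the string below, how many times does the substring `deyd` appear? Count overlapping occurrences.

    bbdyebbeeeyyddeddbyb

Sliding a length-4 window over the 20 characters (17 positions):
  (no match at any position)

0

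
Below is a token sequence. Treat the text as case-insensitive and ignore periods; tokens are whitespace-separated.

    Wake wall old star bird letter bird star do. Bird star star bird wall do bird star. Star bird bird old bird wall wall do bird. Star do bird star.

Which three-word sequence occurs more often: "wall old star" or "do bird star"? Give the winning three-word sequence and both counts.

"wall old star": 1 occurrence
"do bird star": 4 occurrences

"do bird star" (4 vs 1)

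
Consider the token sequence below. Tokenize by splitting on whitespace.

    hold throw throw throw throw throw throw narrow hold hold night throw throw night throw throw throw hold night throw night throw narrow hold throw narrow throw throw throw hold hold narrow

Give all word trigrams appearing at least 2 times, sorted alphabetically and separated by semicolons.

hold night throw; night throw throw; throw narrow hold; throw night throw; throw throw hold; throw throw throw

Trigram counts meeting the condition (at least 2 times):
  hold night throw: 2
  night throw throw: 2
  throw narrow hold: 2
  throw night throw: 2
  throw throw hold: 2
  throw throw throw: 6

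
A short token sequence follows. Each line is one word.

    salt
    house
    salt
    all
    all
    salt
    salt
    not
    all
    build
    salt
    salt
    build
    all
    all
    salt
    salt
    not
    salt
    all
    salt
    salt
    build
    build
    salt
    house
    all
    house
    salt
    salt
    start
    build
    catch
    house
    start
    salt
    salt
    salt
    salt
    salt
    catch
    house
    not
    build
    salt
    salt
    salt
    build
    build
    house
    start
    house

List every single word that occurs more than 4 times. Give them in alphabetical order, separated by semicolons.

all; build; house; salt

Unigram counts meeting the condition (more than 4 times):
  all: 7
  build: 8
  house: 7
  salt: 22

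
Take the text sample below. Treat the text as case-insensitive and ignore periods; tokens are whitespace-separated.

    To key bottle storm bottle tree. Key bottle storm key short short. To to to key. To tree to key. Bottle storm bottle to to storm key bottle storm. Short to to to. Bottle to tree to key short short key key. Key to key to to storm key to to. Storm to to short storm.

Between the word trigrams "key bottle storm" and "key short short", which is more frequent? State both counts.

"key bottle storm": 4 occurrences
"key short short": 2 occurrences

"key bottle storm" (4 vs 2)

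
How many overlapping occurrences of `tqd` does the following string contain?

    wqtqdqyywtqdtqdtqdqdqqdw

4

Sliding a length-3 window over the 24 characters (22 positions):
  position 3–5: tqd
  position 10–12: tqd
  position 13–15: tqd
  position 16–18: tqd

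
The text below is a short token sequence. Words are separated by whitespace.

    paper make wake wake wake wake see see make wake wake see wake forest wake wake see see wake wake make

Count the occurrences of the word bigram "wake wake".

Scanning the 20 overlapping bigram windows for "wake wake":
  position 3–4: wake wake
  position 4–5: wake wake
  position 5–6: wake wake
  position 10–11: wake wake
  position 15–16: wake wake
  position 19–20: wake wake

6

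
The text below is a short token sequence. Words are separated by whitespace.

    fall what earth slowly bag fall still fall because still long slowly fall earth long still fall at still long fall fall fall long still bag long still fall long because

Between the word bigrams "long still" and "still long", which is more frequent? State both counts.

"long still": 3 occurrences
"still long": 2 occurrences

"long still" (3 vs 2)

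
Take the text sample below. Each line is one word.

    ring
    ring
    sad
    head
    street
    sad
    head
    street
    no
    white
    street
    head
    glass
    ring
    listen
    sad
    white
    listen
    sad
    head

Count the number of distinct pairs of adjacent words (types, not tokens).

20 tokens → 19 bigram windows in total.
Repeated bigrams (each contributes count−1 duplicates):
  sad head: 3
  head street: 2
  listen sad: 2
4 duplicate windows → 19 − 4 = 15 distinct.

15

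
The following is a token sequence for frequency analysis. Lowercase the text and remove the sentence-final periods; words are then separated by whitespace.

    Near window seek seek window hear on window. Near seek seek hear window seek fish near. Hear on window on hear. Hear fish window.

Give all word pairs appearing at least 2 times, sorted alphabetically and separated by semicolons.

hear on; on window; seek seek; window seek

Bigram counts meeting the condition (at least 2 times):
  hear on: 2
  on window: 2
  seek seek: 2
  window seek: 2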